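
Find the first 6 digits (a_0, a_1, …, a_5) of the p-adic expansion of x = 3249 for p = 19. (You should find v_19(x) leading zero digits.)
(a_0, …, a_5) = (0, 0, 9, 0, 0, 0)

v_19(3249) = 2, so a_0 = ... = a_1 = 0. Factor out: x = 19^2 · u with u = 9 a unit in ℤ_19. Expand u iteratively via a_{v+i} = u_i mod 19, u_{i+1} = (u_i − a_{v+i})/19:
  u_0 = 9;  a_2 = 9;  u_1 = (u_0 − 9)/19 = 0
  u_1 = 0;  a_3 = 0;  u_2 = (u_1 − 0)/19 = 0
  u_2 = 0;  a_4 = 0;  u_3 = (u_2 − 0)/19 = 0
  u_3 = 0;  a_5 = 0;  u_4 = (u_3 − 0)/19 = 0
Digits: (0, 0, 9, 0, 0, 0).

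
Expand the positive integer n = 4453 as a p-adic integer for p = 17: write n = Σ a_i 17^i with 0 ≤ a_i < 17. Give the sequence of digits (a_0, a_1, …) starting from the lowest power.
(a_0, a_1, …) = (16, 6, 15)

Repeated division by 17 gives the digits low-to-high: 4453 = 16 + 6·17^1 + 15·17^2. Digit sequence: (16, 6, 15).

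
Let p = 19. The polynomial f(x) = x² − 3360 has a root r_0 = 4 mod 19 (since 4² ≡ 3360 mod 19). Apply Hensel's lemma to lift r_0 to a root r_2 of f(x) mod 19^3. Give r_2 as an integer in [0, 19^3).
r_2 = 2588 (mod 6859)

Hensel's recurrence: r_{i+1} = r_i − f(r_i)·(f′(r_i))^{-1} mod 19^{i+2}, with f′(x) = 2x. Iterate:
  r_0 = 4 (mod 19)
  r_1 = 61 (mod 361)
  r_2 = 2588 (mod 6859)
Final: r_2 = 2588, and one checks f(r_2) ≡ 0 mod 19^3.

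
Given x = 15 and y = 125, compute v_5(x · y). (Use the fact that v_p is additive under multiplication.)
v_5(1875) = 4

v_p(x) = 1 (factor: 15 = 5^1 · 3); v_p(y) = 3 (factor: 125 = 5^3 · 1). Additivity: v_p(xy) = v_p(x) + v_p(y) = 1 + 3 = 4. (Direct check: xy = 1875 = 5^4 · (3).)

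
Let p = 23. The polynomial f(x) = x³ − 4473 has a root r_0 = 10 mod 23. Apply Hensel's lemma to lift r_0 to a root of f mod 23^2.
r_1 = 309 (mod 529)

Hensel: r_{i+1} = r_i − f(r_i)/f′(r_i) mod 23^{i+2}, where f′(x) = 3x². Iterate:
  r_0 = 10 (mod 23)
  r_1 = 309 (mod 529)
Final: r = 309 with f(r) ≡ 0 mod 23^2.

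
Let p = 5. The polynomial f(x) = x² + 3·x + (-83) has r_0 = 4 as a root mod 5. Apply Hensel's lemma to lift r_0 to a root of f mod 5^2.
r_1 = 9 (mod 25)

Hensel: r_{i+1} = r_i − f(r_i)·(f′(r_i))^{-1} mod 5^{i+2}, f′(x) = 2x + 3. Iterate:
  r_0 = 4 (mod 5)
  r_1 = 9 (mod 25)
Final: r = 9 satisfies f(r) ≡ 0 mod 5^2.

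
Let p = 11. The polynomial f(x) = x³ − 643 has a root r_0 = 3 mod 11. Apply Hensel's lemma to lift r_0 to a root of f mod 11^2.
r_1 = 102 (mod 121)

Hensel: r_{i+1} = r_i − f(r_i)/f′(r_i) mod 11^{i+2}, where f′(x) = 3x². Iterate:
  r_0 = 3 (mod 11)
  r_1 = 102 (mod 121)
Final: r = 102 with f(r) ≡ 0 mod 11^2.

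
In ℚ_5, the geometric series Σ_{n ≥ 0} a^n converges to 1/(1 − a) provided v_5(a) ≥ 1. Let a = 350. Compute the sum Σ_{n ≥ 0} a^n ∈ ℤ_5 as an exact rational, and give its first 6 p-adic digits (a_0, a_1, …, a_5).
Σ a^n = 1/(1 − a) = -1/349;  first 6 digits = (1, 0, 4, 2, 1, 4)

v_5(a) = 2 ≥ 1, so the series converges in ℤ_5 to 1/(1 − a) = 1/(1 − 350) = -1/349. Expand this rational in ℤ_5: compute digits iteratively via d_i = x_i mod 5, x_{i+1} = (x_i − d_i)/5. The first 6 digits are (1, 0, 4, 2, 1, 4).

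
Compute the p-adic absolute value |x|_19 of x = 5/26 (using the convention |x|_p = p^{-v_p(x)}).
|5/26|_19 = 1

Step 1 — compute v_19(x) by factoring powers of 19 out of the numerator and denominator: v_19(5/26) = 0. Step 2 — apply |x|_p = p^{-v_p(x)} = 19^{0} = 1.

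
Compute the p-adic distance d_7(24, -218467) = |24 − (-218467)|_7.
d_7(24, -218467) = 1/16807

Step 1 — x − y = 24 − (-218467) = 218491. Step 2 — v_7(218491) = 5 (factor: 218491 = (7^5 · 13); the sign does not affect v_p). Step 3 — |x − y|_7 = 7^{-5} = 1/16807.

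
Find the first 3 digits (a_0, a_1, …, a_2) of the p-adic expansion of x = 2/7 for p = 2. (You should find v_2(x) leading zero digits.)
(a_0, …, a_2) = (0, 1, 1)

v_2(2/7) = 1, so a_0 = ... = a_0 = 0. Factor out: x = 2^1 · u with u = 1/7 a unit in ℤ_2. Expand u iteratively via a_{v+i} = u_i mod 2, u_{i+1} = (u_i − a_{v+i})/2:
  u_0 = 1/7;  a_1 = 1;  u_1 = (u_0 − 1)/2 = -3/7
  u_1 = -3/7;  a_2 = 1;  u_2 = (u_1 − 1)/2 = -5/7
Digits: (0, 1, 1).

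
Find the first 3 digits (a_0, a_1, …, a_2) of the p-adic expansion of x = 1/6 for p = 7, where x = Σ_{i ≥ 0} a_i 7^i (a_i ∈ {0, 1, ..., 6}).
(a_0, …, a_2) = (6, 5, 5)

v_7(1/6) = 0 (numerator and denominator both coprime to 7), so x ∈ ℤ_7^×. Compute digits iteratively via a_i = x_i mod 7, x_{i+1} = (x_i − a_i)/7, with x_0 = x:
  x_0 = 1/6;  a_0 = 6;  x_1 = (x_0 − 6)/7 = -5/6
  x_1 = -5/6;  a_1 = 5;  x_2 = (x_1 − 5)/7 = -5/6
  x_2 = -5/6;  a_2 = 5;  x_3 = (x_2 − 5)/7 = -5/6
Digits: (6, 5, 5).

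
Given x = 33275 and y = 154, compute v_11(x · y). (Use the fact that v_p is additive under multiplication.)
v_11(5124350) = 4

v_p(x) = 3 (factor: 33275 = 11^3 · 25); v_p(y) = 1 (factor: 154 = 11^1 · 14). Additivity: v_p(xy) = v_p(x) + v_p(y) = 3 + 1 = 4. (Direct check: xy = 5124350 = 11^4 · (350).)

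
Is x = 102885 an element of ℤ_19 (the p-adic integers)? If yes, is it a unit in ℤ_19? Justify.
x ∈ ℤ_19 but not a unit; v_19(x) = 3 > 0

ℤ_19 = {x ∈ ℚ_19 : v_19(x) ≥ 0} and ℤ_19^× = {x ∈ ℤ_19 : v_19(x) = 0}. Here v_19(102885) = v_19(num) − v_19(den) = 3; compare against these criteria.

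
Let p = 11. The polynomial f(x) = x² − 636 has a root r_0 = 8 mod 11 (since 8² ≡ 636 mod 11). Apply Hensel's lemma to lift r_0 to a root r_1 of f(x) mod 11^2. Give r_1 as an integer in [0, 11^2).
r_1 = 74 (mod 121)

Hensel's recurrence: r_{i+1} = r_i − f(r_i)·(f′(r_i))^{-1} mod 11^{i+2}, with f′(x) = 2x. Iterate:
  r_0 = 8 (mod 11)
  r_1 = 74 (mod 121)
Final: r_1 = 74, and one checks f(r_1) ≡ 0 mod 11^2.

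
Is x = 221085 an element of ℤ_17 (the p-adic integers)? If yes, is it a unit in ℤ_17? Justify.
x ∈ ℤ_17 but not a unit; v_17(x) = 3 > 0

ℤ_17 = {x ∈ ℚ_17 : v_17(x) ≥ 0} and ℤ_17^× = {x ∈ ℤ_17 : v_17(x) = 0}. Here v_17(221085) = v_17(num) − v_17(den) = 3; compare against these criteria.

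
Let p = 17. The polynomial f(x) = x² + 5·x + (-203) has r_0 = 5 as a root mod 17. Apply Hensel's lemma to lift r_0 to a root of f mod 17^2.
r_1 = 73 (mod 289)

Hensel: r_{i+1} = r_i − f(r_i)·(f′(r_i))^{-1} mod 17^{i+2}, f′(x) = 2x + 5. Iterate:
  r_0 = 5 (mod 17)
  r_1 = 73 (mod 289)
Final: r = 73 satisfies f(r) ≡ 0 mod 17^2.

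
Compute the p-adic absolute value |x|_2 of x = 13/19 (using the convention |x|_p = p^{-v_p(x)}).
|13/19|_2 = 1

Step 1 — compute v_2(x) by factoring powers of 2 out of the numerator and denominator: v_2(13/19) = 0. Step 2 — apply |x|_p = p^{-v_p(x)} = 2^{0} = 1.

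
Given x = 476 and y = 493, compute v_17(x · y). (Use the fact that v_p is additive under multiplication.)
v_17(234668) = 2

v_p(x) = 1 (factor: 476 = 17^1 · 28); v_p(y) = 1 (factor: 493 = 17^1 · 29). Additivity: v_p(xy) = v_p(x) + v_p(y) = 1 + 1 = 2. (Direct check: xy = 234668 = 17^2 · (812).)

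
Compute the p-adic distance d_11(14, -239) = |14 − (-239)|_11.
d_11(14, -239) = 1/11

Step 1 — x − y = 14 − (-239) = 253. Step 2 — v_11(253) = 1 (factor: 253 = (11^1 · 23); the sign does not affect v_p). Step 3 — |x − y|_11 = 11^{-1} = 1/11.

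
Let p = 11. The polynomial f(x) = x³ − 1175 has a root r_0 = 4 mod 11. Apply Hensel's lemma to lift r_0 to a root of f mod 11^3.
r_2 = 796 (mod 1331)

Hensel: r_{i+1} = r_i − f(r_i)/f′(r_i) mod 11^{i+2}, where f′(x) = 3x². Iterate:
  r_0 = 4 (mod 11)
  r_1 = 70 (mod 121)
  r_2 = 796 (mod 1331)
Final: r = 796 with f(r) ≡ 0 mod 11^3.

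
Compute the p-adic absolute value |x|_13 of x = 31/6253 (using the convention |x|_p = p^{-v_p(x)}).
|31/6253|_13 = 169

Step 1 — compute v_13(x) by factoring powers of 13 out of the numerator and denominator: v_13(31/6253) = -2. Step 2 — apply |x|_p = p^{-v_p(x)} = 13^{2} = 169.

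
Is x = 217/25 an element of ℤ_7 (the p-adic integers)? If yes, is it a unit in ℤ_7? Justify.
x ∈ ℤ_7 but not a unit; v_7(x) = 1 > 0

ℤ_7 = {x ∈ ℚ_7 : v_7(x) ≥ 0} and ℤ_7^× = {x ∈ ℤ_7 : v_7(x) = 0}. Here v_7(217/25) = v_7(num) − v_7(den) = 1; compare against these criteria.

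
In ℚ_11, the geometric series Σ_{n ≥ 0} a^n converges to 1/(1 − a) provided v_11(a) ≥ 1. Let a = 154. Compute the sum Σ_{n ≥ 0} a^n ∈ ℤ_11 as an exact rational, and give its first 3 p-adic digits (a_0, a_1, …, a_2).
Σ a^n = 1/(1 − a) = -1/153;  first 3 digits = (1, 3, 10)

v_11(a) = 1 ≥ 1, so the series converges in ℤ_11 to 1/(1 − a) = 1/(1 − 154) = -1/153. Expand this rational in ℤ_11: compute digits iteratively via d_i = x_i mod 11, x_{i+1} = (x_i − d_i)/11. The first 3 digits are (1, 3, 10).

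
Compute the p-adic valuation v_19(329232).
v_19(329232) = 3

v_19(n) is the largest exponent k such that 19^k divides n. Factor out: 329232 = 19^3 · 48. (Sign doesn't affect v_p.) So v_19(329232) = 3.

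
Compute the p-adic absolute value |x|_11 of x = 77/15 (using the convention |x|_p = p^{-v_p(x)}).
|77/15|_11 = 1/11

Step 1 — compute v_11(x) by factoring powers of 11 out of the numerator and denominator: v_11(77/15) = 1. Step 2 — apply |x|_p = p^{-v_p(x)} = 11^{-1} = 1/11.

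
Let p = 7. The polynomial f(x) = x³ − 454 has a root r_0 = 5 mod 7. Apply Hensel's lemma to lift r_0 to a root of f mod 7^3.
r_2 = 306 (mod 343)

Hensel: r_{i+1} = r_i − f(r_i)/f′(r_i) mod 7^{i+2}, where f′(x) = 3x². Iterate:
  r_0 = 5 (mod 7)
  r_1 = 12 (mod 49)
  r_2 = 306 (mod 343)
Final: r = 306 with f(r) ≡ 0 mod 7^3.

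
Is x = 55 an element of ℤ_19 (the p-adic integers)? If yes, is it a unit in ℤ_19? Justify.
x ∈ ℤ_19^× (unit); v_19(x) = 0

ℤ_19 = {x ∈ ℚ_19 : v_19(x) ≥ 0} and ℤ_19^× = {x ∈ ℤ_19 : v_19(x) = 0}. Here v_19(55) = v_19(num) − v_19(den) = 0; compare against these criteria.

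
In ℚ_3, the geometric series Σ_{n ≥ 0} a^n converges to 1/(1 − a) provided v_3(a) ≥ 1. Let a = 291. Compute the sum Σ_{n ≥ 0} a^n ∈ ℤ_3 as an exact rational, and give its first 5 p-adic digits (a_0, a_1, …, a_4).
Σ a^n = 1/(1 − a) = -1/290;  first 5 digits = (1, 1, 0, 1, 0)

v_3(a) = 1 ≥ 1, so the series converges in ℤ_3 to 1/(1 − a) = 1/(1 − 291) = -1/290. Expand this rational in ℤ_3: compute digits iteratively via d_i = x_i mod 3, x_{i+1} = (x_i − d_i)/3. The first 5 digits are (1, 1, 0, 1, 0).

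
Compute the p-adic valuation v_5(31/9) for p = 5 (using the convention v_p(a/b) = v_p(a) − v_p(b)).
v_5(31/9) = 0

Factor powers of 5 from the numerator and denominator of the reduced fraction: 31 = 5^0 · 31 and 9 = 5^0 · 9. Apply v_p(a/b) = v_p(a) − v_p(b): v_5(31/9) = 0 − 0 = 0.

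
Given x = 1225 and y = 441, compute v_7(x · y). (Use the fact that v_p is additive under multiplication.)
v_7(540225) = 4

v_p(x) = 2 (factor: 1225 = 7^2 · 25); v_p(y) = 2 (factor: 441 = 7^2 · 9). Additivity: v_p(xy) = v_p(x) + v_p(y) = 2 + 2 = 4. (Direct check: xy = 540225 = 7^4 · (225).)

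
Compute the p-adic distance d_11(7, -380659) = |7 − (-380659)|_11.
d_11(7, -380659) = 1/14641

Step 1 — x − y = 7 − (-380659) = 380666. Step 2 — v_11(380666) = 4 (factor: 380666 = (11^4 · 26); the sign does not affect v_p). Step 3 — |x − y|_11 = 11^{-4} = 1/14641.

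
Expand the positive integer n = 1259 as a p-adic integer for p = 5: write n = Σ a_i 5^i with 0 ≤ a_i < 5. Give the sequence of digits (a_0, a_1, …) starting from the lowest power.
(a_0, a_1, …) = (4, 1, 0, 0, 2)

Repeated division by 5 gives the digits low-to-high: 1259 = 4 + 1·5^1 + 2·5^4. Digit sequence: (4, 1, 0, 0, 2).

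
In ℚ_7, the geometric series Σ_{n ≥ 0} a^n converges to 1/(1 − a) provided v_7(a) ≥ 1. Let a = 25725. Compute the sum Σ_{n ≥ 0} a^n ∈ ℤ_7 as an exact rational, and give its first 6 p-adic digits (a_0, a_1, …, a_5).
Σ a^n = 1/(1 − a) = -1/25724;  first 6 digits = (1, 0, 0, 5, 3, 1)

v_7(a) = 3 ≥ 1, so the series converges in ℤ_7 to 1/(1 − a) = 1/(1 − 25725) = -1/25724. Expand this rational in ℤ_7: compute digits iteratively via d_i = x_i mod 7, x_{i+1} = (x_i − d_i)/7. The first 6 digits are (1, 0, 0, 5, 3, 1).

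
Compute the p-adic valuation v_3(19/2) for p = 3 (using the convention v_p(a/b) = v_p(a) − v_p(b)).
v_3(19/2) = 0

Factor powers of 3 from the numerator and denominator of the reduced fraction: 19 = 3^0 · 19 and 2 = 3^0 · 2. Apply v_p(a/b) = v_p(a) − v_p(b): v_3(19/2) = 0 − 0 = 0.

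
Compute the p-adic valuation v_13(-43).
v_13(-43) = 0

v_13(n) is the largest exponent k such that 13^k divides n. Factor out: -43 = -13^0 · 43. (Sign doesn't affect v_p.) So v_13(-43) = 0.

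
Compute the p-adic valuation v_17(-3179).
v_17(-3179) = 2

v_17(n) is the largest exponent k such that 17^k divides n. Factor out: -3179 = -17^2 · 11. (Sign doesn't affect v_p.) So v_17(-3179) = 2.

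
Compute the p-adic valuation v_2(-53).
v_2(-53) = 0

v_2(n) is the largest exponent k such that 2^k divides n. Factor out: -53 = -2^0 · 53. (Sign doesn't affect v_p.) So v_2(-53) = 0.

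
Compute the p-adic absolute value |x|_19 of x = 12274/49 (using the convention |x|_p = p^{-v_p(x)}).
|12274/49|_19 = 1/361

Step 1 — compute v_19(x) by factoring powers of 19 out of the numerator and denominator: v_19(12274/49) = 2. Step 2 — apply |x|_p = p^{-v_p(x)} = 19^{-2} = 1/361.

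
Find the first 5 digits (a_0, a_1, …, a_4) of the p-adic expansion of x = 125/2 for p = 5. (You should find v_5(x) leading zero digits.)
(a_0, …, a_4) = (0, 0, 0, 3, 2)

v_5(125/2) = 3, so a_0 = ... = a_2 = 0. Factor out: x = 5^3 · u with u = 1/2 a unit in ℤ_5. Expand u iteratively via a_{v+i} = u_i mod 5, u_{i+1} = (u_i − a_{v+i})/5:
  u_0 = 1/2;  a_3 = 3;  u_1 = (u_0 − 3)/5 = -1/2
  u_1 = -1/2;  a_4 = 2;  u_2 = (u_1 − 2)/5 = -1/2
Digits: (0, 0, 0, 3, 2).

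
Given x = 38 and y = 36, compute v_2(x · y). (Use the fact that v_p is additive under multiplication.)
v_2(1368) = 3

v_p(x) = 1 (factor: 38 = 2^1 · 19); v_p(y) = 2 (factor: 36 = 2^2 · 9). Additivity: v_p(xy) = v_p(x) + v_p(y) = 1 + 2 = 3. (Direct check: xy = 1368 = 2^3 · (171).)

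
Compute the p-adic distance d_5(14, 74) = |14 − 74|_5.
d_5(14, 74) = 1/5

Step 1 — x − y = 14 − 74 = -60. Step 2 — v_5(-60) = 1 (factor: -60 = −(5^1 · 12); the sign does not affect v_p). Step 3 — |x − y|_5 = 5^{-1} = 1/5.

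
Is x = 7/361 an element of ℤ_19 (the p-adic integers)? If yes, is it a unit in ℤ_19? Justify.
x ∉ ℤ_19 (v_19(x) = -2 < 0)

ℤ_19 = {x ∈ ℚ_19 : v_19(x) ≥ 0} and ℤ_19^× = {x ∈ ℤ_19 : v_19(x) = 0}. Here v_19(7/361) = v_19(num) − v_19(den) = -2; compare against these criteria.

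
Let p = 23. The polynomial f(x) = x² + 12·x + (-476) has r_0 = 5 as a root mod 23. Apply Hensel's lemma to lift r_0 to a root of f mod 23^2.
r_1 = 143 (mod 529)

Hensel: r_{i+1} = r_i − f(r_i)·(f′(r_i))^{-1} mod 23^{i+2}, f′(x) = 2x + 12. Iterate:
  r_0 = 5 (mod 23)
  r_1 = 143 (mod 529)
Final: r = 143 satisfies f(r) ≡ 0 mod 23^2.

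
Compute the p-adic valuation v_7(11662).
v_7(11662) = 3

v_7(n) is the largest exponent k such that 7^k divides n. Factor out: 11662 = 7^3 · 34. (Sign doesn't affect v_p.) So v_7(11662) = 3.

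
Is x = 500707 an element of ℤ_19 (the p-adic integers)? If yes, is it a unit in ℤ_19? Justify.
x ∈ ℤ_19 but not a unit; v_19(x) = 3 > 0

ℤ_19 = {x ∈ ℚ_19 : v_19(x) ≥ 0} and ℤ_19^× = {x ∈ ℤ_19 : v_19(x) = 0}. Here v_19(500707) = v_19(num) − v_19(den) = 3; compare against these criteria.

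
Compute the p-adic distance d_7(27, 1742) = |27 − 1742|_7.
d_7(27, 1742) = 1/343

Step 1 — x − y = 27 − 1742 = -1715. Step 2 — v_7(-1715) = 3 (factor: -1715 = −(7^3 · 5); the sign does not affect v_p). Step 3 — |x − y|_7 = 7^{-3} = 1/343.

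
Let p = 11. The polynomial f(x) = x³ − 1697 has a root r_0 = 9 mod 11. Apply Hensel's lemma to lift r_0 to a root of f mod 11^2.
r_1 = 9 (mod 121)

Hensel: r_{i+1} = r_i − f(r_i)/f′(r_i) mod 11^{i+2}, where f′(x) = 3x². Iterate:
  r_0 = 9 (mod 11)
  r_1 = 9 (mod 121)
Final: r = 9 with f(r) ≡ 0 mod 11^2.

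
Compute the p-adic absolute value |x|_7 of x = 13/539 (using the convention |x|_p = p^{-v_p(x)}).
|13/539|_7 = 49

Step 1 — compute v_7(x) by factoring powers of 7 out of the numerator and denominator: v_7(13/539) = -2. Step 2 — apply |x|_p = p^{-v_p(x)} = 7^{2} = 49.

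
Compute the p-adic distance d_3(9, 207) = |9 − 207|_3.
d_3(9, 207) = 1/9

Step 1 — x − y = 9 − 207 = -198. Step 2 — v_3(-198) = 2 (factor: -198 = −(3^2 · 22); the sign does not affect v_p). Step 3 — |x − y|_3 = 3^{-2} = 1/9.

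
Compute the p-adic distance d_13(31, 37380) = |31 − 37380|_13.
d_13(31, 37380) = 1/2197

Step 1 — x − y = 31 − 37380 = -37349. Step 2 — v_13(-37349) = 3 (factor: -37349 = −(13^3 · 17); the sign does not affect v_p). Step 3 — |x − y|_13 = 13^{-3} = 1/2197.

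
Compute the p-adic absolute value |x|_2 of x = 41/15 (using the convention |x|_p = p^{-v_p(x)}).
|41/15|_2 = 1

Step 1 — compute v_2(x) by factoring powers of 2 out of the numerator and denominator: v_2(41/15) = 0. Step 2 — apply |x|_p = p^{-v_p(x)} = 2^{0} = 1.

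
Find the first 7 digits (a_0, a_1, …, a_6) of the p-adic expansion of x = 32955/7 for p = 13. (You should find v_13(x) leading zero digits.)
(a_0, …, a_6) = (0, 0, 0, 4, 11, 1, 11)

v_13(32955/7) = 3, so a_0 = ... = a_2 = 0. Factor out: x = 13^3 · u with u = 15/7 a unit in ℤ_13. Expand u iteratively via a_{v+i} = u_i mod 13, u_{i+1} = (u_i − a_{v+i})/13:
  u_0 = 15/7;  a_3 = 4;  u_1 = (u_0 − 4)/13 = -1/7
  u_1 = -1/7;  a_4 = 11;  u_2 = (u_1 − 11)/13 = -6/7
  u_2 = -6/7;  a_5 = 1;  u_3 = (u_2 − 1)/13 = -1/7
  u_3 = -1/7;  a_6 = 11;  u_4 = (u_3 − 11)/13 = -6/7
Digits: (0, 0, 0, 4, 11, 1, 11).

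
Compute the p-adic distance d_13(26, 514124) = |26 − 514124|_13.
d_13(26, 514124) = 1/28561

Step 1 — x − y = 26 − 514124 = -514098. Step 2 — v_13(-514098) = 4 (factor: -514098 = −(13^4 · 18); the sign does not affect v_p). Step 3 — |x − y|_13 = 13^{-4} = 1/28561.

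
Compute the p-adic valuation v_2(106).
v_2(106) = 1

v_2(n) is the largest exponent k such that 2^k divides n. Factor out: 106 = 2^1 · 53. (Sign doesn't affect v_p.) So v_2(106) = 1.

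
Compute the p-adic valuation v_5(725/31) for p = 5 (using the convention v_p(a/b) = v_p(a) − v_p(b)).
v_5(725/31) = 2

Factor powers of 5 from the numerator and denominator of the reduced fraction: 725 = 5^2 · 29 and 31 = 5^0 · 31. Apply v_p(a/b) = v_p(a) − v_p(b): v_5(725/31) = 2 − 0 = 2.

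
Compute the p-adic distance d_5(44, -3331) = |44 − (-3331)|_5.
d_5(44, -3331) = 1/125

Step 1 — x − y = 44 − (-3331) = 3375. Step 2 — v_5(3375) = 3 (factor: 3375 = (5^3 · 27); the sign does not affect v_p). Step 3 — |x − y|_5 = 5^{-3} = 1/125.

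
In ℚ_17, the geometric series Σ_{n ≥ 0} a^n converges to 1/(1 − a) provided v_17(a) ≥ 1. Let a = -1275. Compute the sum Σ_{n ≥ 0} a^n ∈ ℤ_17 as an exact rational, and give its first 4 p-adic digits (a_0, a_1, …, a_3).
Σ a^n = 1/(1 − a) = 1/1276;  first 4 digits = (1, 10, 10, 4)

v_17(a) = 1 ≥ 1, so the series converges in ℤ_17 to 1/(1 − a) = 1/(1 − (-1275)) = 1/1276. Expand this rational in ℤ_17: compute digits iteratively via d_i = x_i mod 17, x_{i+1} = (x_i − d_i)/17. The first 4 digits are (1, 10, 10, 4).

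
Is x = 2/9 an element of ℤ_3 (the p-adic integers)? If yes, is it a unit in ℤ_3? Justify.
x ∉ ℤ_3 (v_3(x) = -2 < 0)

ℤ_3 = {x ∈ ℚ_3 : v_3(x) ≥ 0} and ℤ_3^× = {x ∈ ℤ_3 : v_3(x) = 0}. Here v_3(2/9) = v_3(num) − v_3(den) = -2; compare against these criteria.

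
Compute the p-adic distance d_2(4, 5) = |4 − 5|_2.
d_2(4, 5) = 1

Step 1 — x − y = 4 − 5 = -1. Step 2 — v_2(-1) = 0 (factor: -1 = −(2^0 · 1); the sign does not affect v_p). Step 3 — |x − y|_2 = 2^{0} = 1.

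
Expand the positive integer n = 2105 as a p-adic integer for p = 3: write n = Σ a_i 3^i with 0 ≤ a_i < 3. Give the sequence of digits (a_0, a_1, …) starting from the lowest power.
(a_0, a_1, …) = (2, 2, 2, 2, 1, 2, 2)

Repeated division by 3 gives the digits low-to-high: 2105 = 2 + 2·3^1 + 2·3^2 + 2·3^3 + 1·3^4 + 2·3^5 + 2·3^6. Digit sequence: (2, 2, 2, 2, 1, 2, 2).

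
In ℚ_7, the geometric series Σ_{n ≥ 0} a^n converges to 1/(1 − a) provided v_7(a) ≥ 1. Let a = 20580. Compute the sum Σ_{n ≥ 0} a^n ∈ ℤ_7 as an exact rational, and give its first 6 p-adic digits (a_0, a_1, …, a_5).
Σ a^n = 1/(1 − a) = -1/20579;  first 6 digits = (1, 0, 0, 4, 1, 1)

v_7(a) = 3 ≥ 1, so the series converges in ℤ_7 to 1/(1 − a) = 1/(1 − 20580) = -1/20579. Expand this rational in ℤ_7: compute digits iteratively via d_i = x_i mod 7, x_{i+1} = (x_i − d_i)/7. The first 6 digits are (1, 0, 0, 4, 1, 1).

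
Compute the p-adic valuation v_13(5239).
v_13(5239) = 2

v_13(n) is the largest exponent k such that 13^k divides n. Factor out: 5239 = 13^2 · 31. (Sign doesn't affect v_p.) So v_13(5239) = 2.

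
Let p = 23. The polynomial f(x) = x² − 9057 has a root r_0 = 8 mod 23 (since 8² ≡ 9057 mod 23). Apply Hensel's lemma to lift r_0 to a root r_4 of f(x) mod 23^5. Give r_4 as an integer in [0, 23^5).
r_4 = 5020218 (mod 6436343)

Hensel's recurrence: r_{i+1} = r_i − f(r_i)·(f′(r_i))^{-1} mod 23^{i+2}, with f′(x) = 2x. Iterate:
  r_0 = 8 (mod 23)
  r_1 = 8 (mod 529)
  r_2 = 7414 (mod 12167)
  r_3 = 262921 (mod 279841)
  r_4 = 5020218 (mod 6436343)
Final: r_4 = 5020218, and one checks f(r_4) ≡ 0 mod 23^5.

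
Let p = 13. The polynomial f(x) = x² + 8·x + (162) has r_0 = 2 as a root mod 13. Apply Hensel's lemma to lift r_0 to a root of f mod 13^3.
r_2 = 522 (mod 2197)

Hensel: r_{i+1} = r_i − f(r_i)·(f′(r_i))^{-1} mod 13^{i+2}, f′(x) = 2x + 8. Iterate:
  r_0 = 2 (mod 13)
  r_1 = 15 (mod 169)
  r_2 = 522 (mod 2197)
Final: r = 522 satisfies f(r) ≡ 0 mod 13^3.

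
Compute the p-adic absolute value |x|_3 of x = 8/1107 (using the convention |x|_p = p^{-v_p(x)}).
|8/1107|_3 = 27

Step 1 — compute v_3(x) by factoring powers of 3 out of the numerator and denominator: v_3(8/1107) = -3. Step 2 — apply |x|_p = p^{-v_p(x)} = 3^{3} = 27.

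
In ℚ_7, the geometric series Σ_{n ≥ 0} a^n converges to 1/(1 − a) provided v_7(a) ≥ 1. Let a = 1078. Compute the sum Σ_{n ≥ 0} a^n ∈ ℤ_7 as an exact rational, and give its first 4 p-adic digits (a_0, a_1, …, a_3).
Σ a^n = 1/(1 − a) = -1/1077;  first 4 digits = (1, 0, 1, 3)

v_7(a) = 2 ≥ 1, so the series converges in ℤ_7 to 1/(1 − a) = 1/(1 − 1078) = -1/1077. Expand this rational in ℤ_7: compute digits iteratively via d_i = x_i mod 7, x_{i+1} = (x_i − d_i)/7. The first 4 digits are (1, 0, 1, 3).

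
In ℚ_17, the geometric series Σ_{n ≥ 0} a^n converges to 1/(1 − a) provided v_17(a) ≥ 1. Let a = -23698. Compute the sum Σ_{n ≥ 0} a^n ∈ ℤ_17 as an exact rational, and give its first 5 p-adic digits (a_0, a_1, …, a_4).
Σ a^n = 1/(1 − a) = 1/23699;  first 5 digits = (1, 0, 3, 12, 8)

v_17(a) = 2 ≥ 1, so the series converges in ℤ_17 to 1/(1 − a) = 1/(1 − (-23698)) = 1/23699. Expand this rational in ℤ_17: compute digits iteratively via d_i = x_i mod 17, x_{i+1} = (x_i − d_i)/17. The first 5 digits are (1, 0, 3, 12, 8).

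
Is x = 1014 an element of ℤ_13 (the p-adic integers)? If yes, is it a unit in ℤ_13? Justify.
x ∈ ℤ_13 but not a unit; v_13(x) = 2 > 0

ℤ_13 = {x ∈ ℚ_13 : v_13(x) ≥ 0} and ℤ_13^× = {x ∈ ℤ_13 : v_13(x) = 0}. Here v_13(1014) = v_13(num) − v_13(den) = 2; compare against these criteria.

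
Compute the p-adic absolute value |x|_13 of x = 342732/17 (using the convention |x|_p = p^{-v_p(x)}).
|342732/17|_13 = 1/28561

Step 1 — compute v_13(x) by factoring powers of 13 out of the numerator and denominator: v_13(342732/17) = 4. Step 2 — apply |x|_p = p^{-v_p(x)} = 13^{-4} = 1/28561.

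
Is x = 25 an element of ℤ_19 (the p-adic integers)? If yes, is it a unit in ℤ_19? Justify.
x ∈ ℤ_19^× (unit); v_19(x) = 0

ℤ_19 = {x ∈ ℚ_19 : v_19(x) ≥ 0} and ℤ_19^× = {x ∈ ℤ_19 : v_19(x) = 0}. Here v_19(25) = v_19(num) − v_19(den) = 0; compare against these criteria.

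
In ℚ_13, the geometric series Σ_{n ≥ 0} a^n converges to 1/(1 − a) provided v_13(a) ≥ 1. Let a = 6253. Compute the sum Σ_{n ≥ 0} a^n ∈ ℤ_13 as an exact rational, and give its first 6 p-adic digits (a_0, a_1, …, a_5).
Σ a^n = 1/(1 − a) = -1/6252;  first 6 digits = (1, 0, 11, 2, 4, 1)

v_13(a) = 2 ≥ 1, so the series converges in ℤ_13 to 1/(1 − a) = 1/(1 − 6253) = -1/6252. Expand this rational in ℤ_13: compute digits iteratively via d_i = x_i mod 13, x_{i+1} = (x_i − d_i)/13. The first 6 digits are (1, 0, 11, 2, 4, 1).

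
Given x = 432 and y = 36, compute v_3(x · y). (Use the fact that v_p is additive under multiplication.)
v_3(15552) = 5

v_p(x) = 3 (factor: 432 = 3^3 · 16); v_p(y) = 2 (factor: 36 = 3^2 · 4). Additivity: v_p(xy) = v_p(x) + v_p(y) = 3 + 2 = 5. (Direct check: xy = 15552 = 3^5 · (64).)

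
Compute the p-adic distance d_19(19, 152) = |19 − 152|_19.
d_19(19, 152) = 1/19

Step 1 — x − y = 19 − 152 = -133. Step 2 — v_19(-133) = 1 (factor: -133 = −(19^1 · 7); the sign does not affect v_p). Step 3 — |x − y|_19 = 19^{-1} = 1/19.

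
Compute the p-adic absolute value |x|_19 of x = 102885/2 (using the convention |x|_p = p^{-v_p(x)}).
|102885/2|_19 = 1/6859

Step 1 — compute v_19(x) by factoring powers of 19 out of the numerator and denominator: v_19(102885/2) = 3. Step 2 — apply |x|_p = p^{-v_p(x)} = 19^{-3} = 1/6859.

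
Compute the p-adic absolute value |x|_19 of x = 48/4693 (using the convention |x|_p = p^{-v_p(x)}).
|48/4693|_19 = 361

Step 1 — compute v_19(x) by factoring powers of 19 out of the numerator and denominator: v_19(48/4693) = -2. Step 2 — apply |x|_p = p^{-v_p(x)} = 19^{2} = 361.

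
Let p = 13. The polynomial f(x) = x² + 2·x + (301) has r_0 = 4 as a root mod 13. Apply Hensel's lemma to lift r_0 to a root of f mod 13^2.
r_1 = 56 (mod 169)

Hensel: r_{i+1} = r_i − f(r_i)·(f′(r_i))^{-1} mod 13^{i+2}, f′(x) = 2x + 2. Iterate:
  r_0 = 4 (mod 13)
  r_1 = 56 (mod 169)
Final: r = 56 satisfies f(r) ≡ 0 mod 13^2.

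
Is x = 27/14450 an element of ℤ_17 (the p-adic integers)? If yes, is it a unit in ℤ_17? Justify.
x ∉ ℤ_17 (v_17(x) = -2 < 0)

ℤ_17 = {x ∈ ℚ_17 : v_17(x) ≥ 0} and ℤ_17^× = {x ∈ ℤ_17 : v_17(x) = 0}. Here v_17(27/14450) = v_17(num) − v_17(den) = -2; compare against these criteria.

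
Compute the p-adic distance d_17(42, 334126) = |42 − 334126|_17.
d_17(42, 334126) = 1/83521

Step 1 — x − y = 42 − 334126 = -334084. Step 2 — v_17(-334084) = 4 (factor: -334084 = −(17^4 · 4); the sign does not affect v_p). Step 3 — |x − y|_17 = 17^{-4} = 1/83521.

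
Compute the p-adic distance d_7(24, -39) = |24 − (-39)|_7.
d_7(24, -39) = 1/7

Step 1 — x − y = 24 − (-39) = 63. Step 2 — v_7(63) = 1 (factor: 63 = (7^1 · 9); the sign does not affect v_p). Step 3 — |x − y|_7 = 7^{-1} = 1/7.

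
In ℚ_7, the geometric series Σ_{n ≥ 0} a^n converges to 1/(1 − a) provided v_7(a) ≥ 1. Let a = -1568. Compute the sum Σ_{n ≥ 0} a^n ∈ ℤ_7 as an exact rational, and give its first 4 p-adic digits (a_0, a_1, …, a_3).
Σ a^n = 1/(1 − a) = 1/1569;  first 4 digits = (1, 0, 3, 2)

v_7(a) = 2 ≥ 1, so the series converges in ℤ_7 to 1/(1 − a) = 1/(1 − (-1568)) = 1/1569. Expand this rational in ℤ_7: compute digits iteratively via d_i = x_i mod 7, x_{i+1} = (x_i − d_i)/7. The first 4 digits are (1, 0, 3, 2).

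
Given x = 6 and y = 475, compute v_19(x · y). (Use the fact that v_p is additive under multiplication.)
v_19(2850) = 1

v_p(x) = 0 (factor: 6 = 19^0 · 6); v_p(y) = 1 (factor: 475 = 19^1 · 25). Additivity: v_p(xy) = v_p(x) + v_p(y) = 0 + 1 = 1. (Direct check: xy = 2850 = 19^1 · (150).)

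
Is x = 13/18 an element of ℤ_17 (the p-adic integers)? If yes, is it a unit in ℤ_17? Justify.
x ∈ ℤ_17^× (unit); v_17(x) = 0

ℤ_17 = {x ∈ ℚ_17 : v_17(x) ≥ 0} and ℤ_17^× = {x ∈ ℤ_17 : v_17(x) = 0}. Here v_17(13/18) = v_17(num) − v_17(den) = 0; compare against these criteria.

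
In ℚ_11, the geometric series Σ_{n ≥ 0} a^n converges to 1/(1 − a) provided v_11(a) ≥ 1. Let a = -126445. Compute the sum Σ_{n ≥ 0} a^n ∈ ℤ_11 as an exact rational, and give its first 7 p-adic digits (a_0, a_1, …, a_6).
Σ a^n = 1/(1 − a) = 1/126446;  first 7 digits = (1, 0, 0, 4, 2, 10, 4)

v_11(a) = 3 ≥ 1, so the series converges in ℤ_11 to 1/(1 − a) = 1/(1 − (-126445)) = 1/126446. Expand this rational in ℤ_11: compute digits iteratively via d_i = x_i mod 11, x_{i+1} = (x_i − d_i)/11. The first 7 digits are (1, 0, 0, 4, 2, 10, 4).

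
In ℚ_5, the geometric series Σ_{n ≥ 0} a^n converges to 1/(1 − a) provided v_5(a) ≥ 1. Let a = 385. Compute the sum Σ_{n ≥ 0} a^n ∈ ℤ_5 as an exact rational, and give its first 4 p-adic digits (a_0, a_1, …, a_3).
Σ a^n = 1/(1 − a) = -1/384;  first 4 digits = (1, 2, 4, 1)

v_5(a) = 1 ≥ 1, so the series converges in ℤ_5 to 1/(1 − a) = 1/(1 − 385) = -1/384. Expand this rational in ℤ_5: compute digits iteratively via d_i = x_i mod 5, x_{i+1} = (x_i − d_i)/5. The first 4 digits are (1, 2, 4, 1).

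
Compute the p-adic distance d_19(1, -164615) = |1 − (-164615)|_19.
d_19(1, -164615) = 1/6859

Step 1 — x − y = 1 − (-164615) = 164616. Step 2 — v_19(164616) = 3 (factor: 164616 = (19^3 · 24); the sign does not affect v_p). Step 3 — |x − y|_19 = 19^{-3} = 1/6859.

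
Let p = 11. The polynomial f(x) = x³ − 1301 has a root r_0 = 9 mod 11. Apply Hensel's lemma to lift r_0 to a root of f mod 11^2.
r_1 = 97 (mod 121)

Hensel: r_{i+1} = r_i − f(r_i)/f′(r_i) mod 11^{i+2}, where f′(x) = 3x². Iterate:
  r_0 = 9 (mod 11)
  r_1 = 97 (mod 121)
Final: r = 97 with f(r) ≡ 0 mod 11^2.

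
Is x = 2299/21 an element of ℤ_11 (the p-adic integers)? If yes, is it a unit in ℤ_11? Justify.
x ∈ ℤ_11 but not a unit; v_11(x) = 2 > 0

ℤ_11 = {x ∈ ℚ_11 : v_11(x) ≥ 0} and ℤ_11^× = {x ∈ ℤ_11 : v_11(x) = 0}. Here v_11(2299/21) = v_11(num) − v_11(den) = 2; compare against these criteria.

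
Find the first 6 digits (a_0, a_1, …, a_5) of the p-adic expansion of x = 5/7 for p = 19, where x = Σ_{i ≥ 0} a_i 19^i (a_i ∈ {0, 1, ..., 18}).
(a_0, …, a_5) = (17, 10, 13, 2, 8, 5)

v_19(5/7) = 0 (numerator and denominator both coprime to 19), so x ∈ ℤ_19^×. Compute digits iteratively via a_i = x_i mod 19, x_{i+1} = (x_i − a_i)/19, with x_0 = x:
  x_0 = 5/7;  a_0 = 17;  x_1 = (x_0 − 17)/19 = -6/7
  x_1 = -6/7;  a_1 = 10;  x_2 = (x_1 − 10)/19 = -4/7
  x_2 = -4/7;  a_2 = 13;  x_3 = (x_2 − 13)/19 = -5/7
  x_3 = -5/7;  a_3 = 2;  x_4 = (x_3 − 2)/19 = -1/7
  x_4 = -1/7;  a_4 = 8;  x_5 = (x_4 − 8)/19 = -3/7
  x_5 = -3/7;  a_5 = 5;  x_6 = (x_5 − 5)/19 = -2/7
Digits: (17, 10, 13, 2, 8, 5).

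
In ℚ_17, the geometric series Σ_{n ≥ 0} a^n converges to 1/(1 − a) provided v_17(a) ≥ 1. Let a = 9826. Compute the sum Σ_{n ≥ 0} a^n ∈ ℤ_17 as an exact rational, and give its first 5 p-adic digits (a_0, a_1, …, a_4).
Σ a^n = 1/(1 − a) = -1/9825;  first 5 digits = (1, 0, 0, 2, 0)

v_17(a) = 3 ≥ 1, so the series converges in ℤ_17 to 1/(1 − a) = 1/(1 − 9826) = -1/9825. Expand this rational in ℤ_17: compute digits iteratively via d_i = x_i mod 17, x_{i+1} = (x_i − d_i)/17. The first 5 digits are (1, 0, 0, 2, 0).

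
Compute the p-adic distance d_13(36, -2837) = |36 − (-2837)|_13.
d_13(36, -2837) = 1/169

Step 1 — x − y = 36 − (-2837) = 2873. Step 2 — v_13(2873) = 2 (factor: 2873 = (13^2 · 17); the sign does not affect v_p). Step 3 — |x − y|_13 = 13^{-2} = 1/169.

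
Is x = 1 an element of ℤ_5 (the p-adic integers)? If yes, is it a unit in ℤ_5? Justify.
x ∈ ℤ_5^× (unit); v_5(x) = 0

ℤ_5 = {x ∈ ℚ_5 : v_5(x) ≥ 0} and ℤ_5^× = {x ∈ ℤ_5 : v_5(x) = 0}. Here v_5(1) = v_5(num) − v_5(den) = 0; compare against these criteria.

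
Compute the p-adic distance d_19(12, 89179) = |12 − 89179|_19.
d_19(12, 89179) = 1/6859

Step 1 — x − y = 12 − 89179 = -89167. Step 2 — v_19(-89167) = 3 (factor: -89167 = −(19^3 · 13); the sign does not affect v_p). Step 3 — |x − y|_19 = 19^{-3} = 1/6859.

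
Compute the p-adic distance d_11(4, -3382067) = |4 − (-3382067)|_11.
d_11(4, -3382067) = 1/161051

Step 1 — x − y = 4 − (-3382067) = 3382071. Step 2 — v_11(3382071) = 5 (factor: 3382071 = (11^5 · 21); the sign does not affect v_p). Step 3 — |x − y|_11 = 11^{-5} = 1/161051.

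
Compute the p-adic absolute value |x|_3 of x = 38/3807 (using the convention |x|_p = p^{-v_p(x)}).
|38/3807|_3 = 81

Step 1 — compute v_3(x) by factoring powers of 3 out of the numerator and denominator: v_3(38/3807) = -4. Step 2 — apply |x|_p = p^{-v_p(x)} = 3^{4} = 81.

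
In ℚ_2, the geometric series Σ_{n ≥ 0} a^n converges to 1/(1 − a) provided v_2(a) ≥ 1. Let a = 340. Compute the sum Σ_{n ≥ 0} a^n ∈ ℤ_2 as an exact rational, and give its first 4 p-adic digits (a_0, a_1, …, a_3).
Σ a^n = 1/(1 − a) = -1/339;  first 4 digits = (1, 0, 1, 0)

v_2(a) = 2 ≥ 1, so the series converges in ℤ_2 to 1/(1 − a) = 1/(1 − 340) = -1/339. Expand this rational in ℤ_2: compute digits iteratively via d_i = x_i mod 2, x_{i+1} = (x_i − d_i)/2. The first 4 digits are (1, 0, 1, 0).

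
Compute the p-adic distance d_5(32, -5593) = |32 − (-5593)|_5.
d_5(32, -5593) = 1/625

Step 1 — x − y = 32 − (-5593) = 5625. Step 2 — v_5(5625) = 4 (factor: 5625 = (5^4 · 9); the sign does not affect v_p). Step 3 — |x − y|_5 = 5^{-4} = 1/625.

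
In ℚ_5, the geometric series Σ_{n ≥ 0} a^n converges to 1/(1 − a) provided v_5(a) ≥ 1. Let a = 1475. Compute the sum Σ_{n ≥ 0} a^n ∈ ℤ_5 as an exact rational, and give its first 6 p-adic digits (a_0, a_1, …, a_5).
Σ a^n = 1/(1 − a) = -1/1474;  first 6 digits = (1, 0, 4, 1, 3, 1)

v_5(a) = 2 ≥ 1, so the series converges in ℤ_5 to 1/(1 − a) = 1/(1 − 1475) = -1/1474. Expand this rational in ℤ_5: compute digits iteratively via d_i = x_i mod 5, x_{i+1} = (x_i − d_i)/5. The first 6 digits are (1, 0, 4, 1, 3, 1).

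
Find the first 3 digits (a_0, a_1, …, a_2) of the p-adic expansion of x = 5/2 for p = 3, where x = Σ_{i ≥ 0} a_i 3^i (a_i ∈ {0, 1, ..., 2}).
(a_0, …, a_2) = (1, 2, 1)

v_3(5/2) = 0 (numerator and denominator both coprime to 3), so x ∈ ℤ_3^×. Compute digits iteratively via a_i = x_i mod 3, x_{i+1} = (x_i − a_i)/3, with x_0 = x:
  x_0 = 5/2;  a_0 = 1;  x_1 = (x_0 − 1)/3 = 1/2
  x_1 = 1/2;  a_1 = 2;  x_2 = (x_1 − 2)/3 = -1/2
  x_2 = -1/2;  a_2 = 1;  x_3 = (x_2 − 1)/3 = -1/2
Digits: (1, 2, 1).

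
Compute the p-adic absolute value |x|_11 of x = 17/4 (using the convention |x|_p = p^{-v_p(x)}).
|17/4|_11 = 1

Step 1 — compute v_11(x) by factoring powers of 11 out of the numerator and denominator: v_11(17/4) = 0. Step 2 — apply |x|_p = p^{-v_p(x)} = 11^{0} = 1.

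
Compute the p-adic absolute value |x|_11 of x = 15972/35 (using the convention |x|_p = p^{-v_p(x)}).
|15972/35|_11 = 1/1331

Step 1 — compute v_11(x) by factoring powers of 11 out of the numerator and denominator: v_11(15972/35) = 3. Step 2 — apply |x|_p = p^{-v_p(x)} = 11^{-3} = 1/1331.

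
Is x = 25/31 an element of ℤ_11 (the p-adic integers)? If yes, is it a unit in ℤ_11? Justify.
x ∈ ℤ_11^× (unit); v_11(x) = 0

ℤ_11 = {x ∈ ℚ_11 : v_11(x) ≥ 0} and ℤ_11^× = {x ∈ ℤ_11 : v_11(x) = 0}. Here v_11(25/31) = v_11(num) − v_11(den) = 0; compare against these criteria.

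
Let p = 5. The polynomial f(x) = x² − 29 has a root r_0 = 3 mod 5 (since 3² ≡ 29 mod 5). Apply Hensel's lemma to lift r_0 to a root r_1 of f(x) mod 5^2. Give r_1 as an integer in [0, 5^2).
r_1 = 23 (mod 25)

Hensel's recurrence: r_{i+1} = r_i − f(r_i)·(f′(r_i))^{-1} mod 5^{i+2}, with f′(x) = 2x. Iterate:
  r_0 = 3 (mod 5)
  r_1 = 23 (mod 25)
Final: r_1 = 23, and one checks f(r_1) ≡ 0 mod 5^2.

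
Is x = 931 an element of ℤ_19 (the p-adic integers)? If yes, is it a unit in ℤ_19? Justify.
x ∈ ℤ_19 but not a unit; v_19(x) = 1 > 0

ℤ_19 = {x ∈ ℚ_19 : v_19(x) ≥ 0} and ℤ_19^× = {x ∈ ℤ_19 : v_19(x) = 0}. Here v_19(931) = v_19(num) − v_19(den) = 1; compare against these criteria.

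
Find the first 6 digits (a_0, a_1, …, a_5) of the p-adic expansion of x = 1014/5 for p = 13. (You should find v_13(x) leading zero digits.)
(a_0, …, a_5) = (0, 0, 9, 2, 5, 10)

v_13(1014/5) = 2, so a_0 = ... = a_1 = 0. Factor out: x = 13^2 · u with u = 6/5 a unit in ℤ_13. Expand u iteratively via a_{v+i} = u_i mod 13, u_{i+1} = (u_i − a_{v+i})/13:
  u_0 = 6/5;  a_2 = 9;  u_1 = (u_0 − 9)/13 = -3/5
  u_1 = -3/5;  a_3 = 2;  u_2 = (u_1 − 2)/13 = -1/5
  u_2 = -1/5;  a_4 = 5;  u_3 = (u_2 − 5)/13 = -2/5
  u_3 = -2/5;  a_5 = 10;  u_4 = (u_3 − 10)/13 = -4/5
Digits: (0, 0, 9, 2, 5, 10).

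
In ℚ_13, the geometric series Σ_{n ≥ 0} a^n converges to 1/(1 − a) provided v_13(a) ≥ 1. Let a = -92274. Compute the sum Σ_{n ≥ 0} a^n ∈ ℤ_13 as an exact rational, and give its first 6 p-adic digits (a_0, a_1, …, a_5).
Σ a^n = 1/(1 − a) = 1/92275;  first 6 digits = (1, 0, 0, 10, 9, 12)

v_13(a) = 3 ≥ 1, so the series converges in ℤ_13 to 1/(1 − a) = 1/(1 − (-92274)) = 1/92275. Expand this rational in ℤ_13: compute digits iteratively via d_i = x_i mod 13, x_{i+1} = (x_i − d_i)/13. The first 6 digits are (1, 0, 0, 10, 9, 12).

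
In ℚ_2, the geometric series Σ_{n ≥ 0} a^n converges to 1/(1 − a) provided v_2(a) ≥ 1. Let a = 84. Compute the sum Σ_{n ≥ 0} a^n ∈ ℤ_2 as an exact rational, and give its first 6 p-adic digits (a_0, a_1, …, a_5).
Σ a^n = 1/(1 − a) = -1/83;  first 6 digits = (1, 0, 1, 0, 0, 1)

v_2(a) = 2 ≥ 1, so the series converges in ℤ_2 to 1/(1 − a) = 1/(1 − 84) = -1/83. Expand this rational in ℤ_2: compute digits iteratively via d_i = x_i mod 2, x_{i+1} = (x_i − d_i)/2. The first 6 digits are (1, 0, 1, 0, 0, 1).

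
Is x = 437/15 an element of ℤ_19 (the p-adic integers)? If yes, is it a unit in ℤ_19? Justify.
x ∈ ℤ_19 but not a unit; v_19(x) = 1 > 0

ℤ_19 = {x ∈ ℚ_19 : v_19(x) ≥ 0} and ℤ_19^× = {x ∈ ℤ_19 : v_19(x) = 0}. Here v_19(437/15) = v_19(num) − v_19(den) = 1; compare against these criteria.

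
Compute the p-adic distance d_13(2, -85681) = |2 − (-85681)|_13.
d_13(2, -85681) = 1/28561

Step 1 — x − y = 2 − (-85681) = 85683. Step 2 — v_13(85683) = 4 (factor: 85683 = (13^4 · 3); the sign does not affect v_p). Step 3 — |x − y|_13 = 13^{-4} = 1/28561.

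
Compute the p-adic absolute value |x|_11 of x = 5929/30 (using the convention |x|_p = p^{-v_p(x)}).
|5929/30|_11 = 1/121

Step 1 — compute v_11(x) by factoring powers of 11 out of the numerator and denominator: v_11(5929/30) = 2. Step 2 — apply |x|_p = p^{-v_p(x)} = 11^{-2} = 1/121.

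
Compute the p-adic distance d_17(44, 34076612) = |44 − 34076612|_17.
d_17(44, 34076612) = 1/1419857

Step 1 — x − y = 44 − 34076612 = -34076568. Step 2 — v_17(-34076568) = 5 (factor: -34076568 = −(17^5 · 24); the sign does not affect v_p). Step 3 — |x − y|_17 = 17^{-5} = 1/1419857.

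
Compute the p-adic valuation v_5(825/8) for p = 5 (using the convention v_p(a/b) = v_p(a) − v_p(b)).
v_5(825/8) = 2

Factor powers of 5 from the numerator and denominator of the reduced fraction: 825 = 5^2 · 33 and 8 = 5^0 · 8. Apply v_p(a/b) = v_p(a) − v_p(b): v_5(825/8) = 2 − 0 = 2.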